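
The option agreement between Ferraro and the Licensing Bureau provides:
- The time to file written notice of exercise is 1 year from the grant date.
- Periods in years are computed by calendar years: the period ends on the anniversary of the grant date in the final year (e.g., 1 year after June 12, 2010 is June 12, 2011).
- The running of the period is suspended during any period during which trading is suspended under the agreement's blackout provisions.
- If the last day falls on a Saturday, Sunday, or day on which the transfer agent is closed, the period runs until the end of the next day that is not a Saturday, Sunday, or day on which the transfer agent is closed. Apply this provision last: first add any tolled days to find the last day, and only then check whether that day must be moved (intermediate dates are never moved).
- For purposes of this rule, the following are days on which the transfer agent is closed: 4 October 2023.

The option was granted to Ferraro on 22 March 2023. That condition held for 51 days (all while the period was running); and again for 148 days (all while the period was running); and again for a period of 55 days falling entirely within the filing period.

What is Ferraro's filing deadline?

December 2, 2024

1 year after 22 March 2023 is March 22, 2024.
Tolling adds 51 days: March 22, 2024 + 51 days = May 12, 2024.
Tolling adds 148 days: May 12, 2024 + 148 days = October 7, 2024.
Tolling adds 55 days: October 7, 2024 + 55 days = December 1, 2024.
December 1, 2024 is Sunday. The next qualifying day is December 2, 2024.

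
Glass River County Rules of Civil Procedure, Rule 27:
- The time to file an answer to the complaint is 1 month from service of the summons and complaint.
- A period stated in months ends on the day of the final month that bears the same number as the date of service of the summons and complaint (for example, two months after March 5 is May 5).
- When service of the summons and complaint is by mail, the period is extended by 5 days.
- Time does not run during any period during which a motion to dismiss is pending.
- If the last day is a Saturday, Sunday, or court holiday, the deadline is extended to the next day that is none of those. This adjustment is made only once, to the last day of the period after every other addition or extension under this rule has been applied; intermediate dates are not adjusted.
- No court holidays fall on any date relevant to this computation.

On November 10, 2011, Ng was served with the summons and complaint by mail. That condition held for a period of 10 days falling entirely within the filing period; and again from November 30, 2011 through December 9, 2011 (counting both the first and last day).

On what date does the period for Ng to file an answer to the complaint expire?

1 month after November 10, 2011 is December 10, 2011.
Service was by mail, adding 5 days: December 10, 2011 + 5 days = December 15, 2011.
Tolling adds 10 days: December 15, 2011 + 10 days = December 25, 2011.
From November 30, 2011 through December 9, 2011 inclusive is 10 days; tolling adds 10 days: December 25, 2011 + 10 days = January 4, 2012.
January 4, 2012 is a Wednesday and not a court holiday, so no extension applies.

January 4, 2012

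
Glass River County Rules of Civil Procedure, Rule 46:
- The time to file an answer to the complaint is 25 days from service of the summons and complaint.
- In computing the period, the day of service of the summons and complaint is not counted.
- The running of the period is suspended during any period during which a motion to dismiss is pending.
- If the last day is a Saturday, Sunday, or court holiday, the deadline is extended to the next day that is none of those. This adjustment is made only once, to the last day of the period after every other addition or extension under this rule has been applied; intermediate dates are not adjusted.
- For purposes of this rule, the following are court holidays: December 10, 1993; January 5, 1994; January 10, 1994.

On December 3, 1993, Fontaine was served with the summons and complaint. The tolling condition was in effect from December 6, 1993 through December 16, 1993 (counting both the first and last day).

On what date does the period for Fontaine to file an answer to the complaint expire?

January 11, 1994

25 days after December 3, 1993 is December 28, 1993.
From December 6, 1993 through December 16, 1993 inclusive is 11 days; tolling adds 11 days: December 28, 1993 + 11 days = January 8, 1994.
January 8, 1994 is Saturday; January 9, 1994 is Sunday; January 10, 1994 is a listed holiday. The next qualifying day is January 11, 1994.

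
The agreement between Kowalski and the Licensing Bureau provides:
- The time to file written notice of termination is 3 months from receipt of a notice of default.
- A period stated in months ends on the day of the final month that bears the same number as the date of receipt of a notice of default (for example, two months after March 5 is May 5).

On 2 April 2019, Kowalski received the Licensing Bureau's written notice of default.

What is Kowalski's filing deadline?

July 2, 2019

3 months after 2 April 2019 is July 2, 2019.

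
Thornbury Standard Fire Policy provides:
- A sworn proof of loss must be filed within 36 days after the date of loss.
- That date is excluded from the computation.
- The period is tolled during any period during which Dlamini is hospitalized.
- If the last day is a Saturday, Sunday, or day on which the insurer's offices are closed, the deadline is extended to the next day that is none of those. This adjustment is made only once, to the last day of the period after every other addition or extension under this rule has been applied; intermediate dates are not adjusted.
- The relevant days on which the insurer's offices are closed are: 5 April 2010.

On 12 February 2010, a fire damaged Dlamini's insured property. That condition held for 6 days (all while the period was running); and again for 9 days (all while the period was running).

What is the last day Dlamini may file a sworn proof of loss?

36 days after 12 February 2010 is March 20, 2010.
Tolling adds 6 days: March 20, 2010 + 6 days = March 26, 2010.
Tolling adds 9 days: March 26, 2010 + 9 days = April 4, 2010.
April 4, 2010 is Sunday; April 5, 2010 is a listed holiday. The next qualifying day is April 6, 2010.

April 6, 2010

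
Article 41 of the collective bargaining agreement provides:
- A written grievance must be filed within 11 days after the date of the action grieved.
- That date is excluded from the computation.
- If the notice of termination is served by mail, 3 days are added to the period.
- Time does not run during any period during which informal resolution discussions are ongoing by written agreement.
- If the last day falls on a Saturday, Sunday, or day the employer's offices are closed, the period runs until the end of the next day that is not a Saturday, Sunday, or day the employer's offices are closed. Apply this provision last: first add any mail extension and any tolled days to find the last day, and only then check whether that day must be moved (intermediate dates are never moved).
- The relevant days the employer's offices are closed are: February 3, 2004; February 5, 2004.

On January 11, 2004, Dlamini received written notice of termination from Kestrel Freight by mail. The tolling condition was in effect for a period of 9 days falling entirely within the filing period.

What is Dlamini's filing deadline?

11 days after January 11, 2004 is January 22, 2004.
Service was by mail, adding 3 days: January 22, 2004 + 3 days = January 25, 2004.
Tolling adds 9 days: January 25, 2004 + 9 days = February 3, 2004.
February 3, 2004 is a listed holiday. The next qualifying day is February 4, 2004.

February 4, 2004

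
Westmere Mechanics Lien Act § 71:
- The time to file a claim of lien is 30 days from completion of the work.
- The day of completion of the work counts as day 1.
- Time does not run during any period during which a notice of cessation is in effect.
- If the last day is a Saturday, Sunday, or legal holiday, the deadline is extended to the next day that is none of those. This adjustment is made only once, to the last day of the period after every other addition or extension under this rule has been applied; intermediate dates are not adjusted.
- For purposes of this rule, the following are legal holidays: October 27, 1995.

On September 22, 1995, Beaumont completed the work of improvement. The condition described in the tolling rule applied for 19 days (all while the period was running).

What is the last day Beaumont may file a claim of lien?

Counting September 22, 1995 as day 1, day 30 is October 21, 1995.
Tolling adds 19 days: October 21, 1995 + 19 days = November 9, 1995.
November 9, 1995 is a Thursday and not a legal holiday, so no extension applies.

November 9, 1995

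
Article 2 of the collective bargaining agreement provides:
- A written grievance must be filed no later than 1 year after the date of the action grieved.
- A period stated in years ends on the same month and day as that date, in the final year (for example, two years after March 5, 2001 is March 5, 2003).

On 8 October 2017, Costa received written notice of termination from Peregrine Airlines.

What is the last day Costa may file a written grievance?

October 8, 2018

1 year after 8 October 2017 is October 8, 2018.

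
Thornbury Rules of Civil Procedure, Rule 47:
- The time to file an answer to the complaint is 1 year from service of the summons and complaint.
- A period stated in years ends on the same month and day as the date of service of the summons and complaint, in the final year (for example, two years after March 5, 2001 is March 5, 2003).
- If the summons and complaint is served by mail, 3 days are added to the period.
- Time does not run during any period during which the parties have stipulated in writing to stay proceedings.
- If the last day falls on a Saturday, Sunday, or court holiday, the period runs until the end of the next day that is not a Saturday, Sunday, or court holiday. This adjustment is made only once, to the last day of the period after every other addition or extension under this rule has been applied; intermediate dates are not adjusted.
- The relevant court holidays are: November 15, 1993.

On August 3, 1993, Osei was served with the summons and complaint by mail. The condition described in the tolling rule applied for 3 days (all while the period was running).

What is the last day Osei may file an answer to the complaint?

August 9, 1994

1 year after August 3, 1993 is August 3, 1994.
Service was by mail, adding 3 days: August 3, 1994 + 3 days = August 6, 1994.
Tolling adds 3 days: August 6, 1994 + 3 days = August 9, 1994.
August 9, 1994 is a Tuesday and not a court holiday, so no extension applies.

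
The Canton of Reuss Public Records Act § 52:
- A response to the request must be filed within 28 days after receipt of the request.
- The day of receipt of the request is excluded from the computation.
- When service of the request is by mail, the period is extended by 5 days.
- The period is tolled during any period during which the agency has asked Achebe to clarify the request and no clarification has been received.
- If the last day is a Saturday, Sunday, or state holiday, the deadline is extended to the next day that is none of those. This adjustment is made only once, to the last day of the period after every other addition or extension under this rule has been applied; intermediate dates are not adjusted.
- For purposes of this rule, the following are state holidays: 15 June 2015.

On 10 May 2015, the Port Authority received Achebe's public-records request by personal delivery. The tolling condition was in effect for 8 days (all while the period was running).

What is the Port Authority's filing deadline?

28 days after 10 May 2015 is June 7, 2015.
Service was not by mail, so no mail extension applies.
Tolling adds 8 days: June 7, 2015 + 8 days = June 15, 2015.
June 15, 2015 is a listed holiday. The next qualifying day is June 16, 2015.

June 16, 2015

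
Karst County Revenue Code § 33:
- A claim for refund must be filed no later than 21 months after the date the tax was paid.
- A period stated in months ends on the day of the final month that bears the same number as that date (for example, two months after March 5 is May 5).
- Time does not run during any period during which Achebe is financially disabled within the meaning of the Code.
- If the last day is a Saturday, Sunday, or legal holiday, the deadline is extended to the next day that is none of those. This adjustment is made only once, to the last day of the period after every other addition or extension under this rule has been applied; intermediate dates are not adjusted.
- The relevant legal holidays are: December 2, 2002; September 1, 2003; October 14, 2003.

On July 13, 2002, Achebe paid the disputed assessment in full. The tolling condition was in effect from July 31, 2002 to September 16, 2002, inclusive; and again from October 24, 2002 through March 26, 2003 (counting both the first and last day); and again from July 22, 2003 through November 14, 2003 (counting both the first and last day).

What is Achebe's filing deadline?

February 25, 2005

21 months after July 13, 2002 is April 13, 2004.
From July 31, 2002 through September 16, 2002 inclusive is 48 days; tolling adds 48 days: April 13, 2004 + 48 days = May 31, 2004.
From October 24, 2002 through March 26, 2003 inclusive is 154 days; tolling adds 154 days: May 31, 2004 + 154 days = November 1, 2004.
From July 22, 2003 through November 14, 2003 inclusive is 116 days; tolling adds 116 days: November 1, 2004 + 116 days = February 25, 2005.
February 25, 2005 is a Friday and not a legal holiday, so no extension applies.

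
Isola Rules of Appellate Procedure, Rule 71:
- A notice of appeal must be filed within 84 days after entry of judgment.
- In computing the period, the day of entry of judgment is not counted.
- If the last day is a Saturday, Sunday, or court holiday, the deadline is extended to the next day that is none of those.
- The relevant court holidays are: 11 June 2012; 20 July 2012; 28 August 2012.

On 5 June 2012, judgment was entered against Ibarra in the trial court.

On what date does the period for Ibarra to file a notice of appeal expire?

84 days after 5 June 2012 is August 28, 2012.
August 28, 2012 is a listed holiday. The next qualifying day is August 29, 2012.

August 29, 2012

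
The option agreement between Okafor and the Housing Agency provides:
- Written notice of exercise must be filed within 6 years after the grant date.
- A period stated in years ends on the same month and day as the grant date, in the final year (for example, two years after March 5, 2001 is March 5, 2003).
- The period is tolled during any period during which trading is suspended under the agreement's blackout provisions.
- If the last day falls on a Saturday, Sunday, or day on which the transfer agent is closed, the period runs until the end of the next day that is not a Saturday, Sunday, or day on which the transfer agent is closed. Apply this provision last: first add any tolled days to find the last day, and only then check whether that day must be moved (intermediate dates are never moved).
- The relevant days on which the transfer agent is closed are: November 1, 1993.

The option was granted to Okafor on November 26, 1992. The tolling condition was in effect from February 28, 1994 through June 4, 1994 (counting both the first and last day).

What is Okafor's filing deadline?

March 3, 1999

6 years after November 26, 1992 is November 26, 1998.
From February 28, 1994 through June 4, 1994 inclusive is 97 days; tolling adds 97 days: November 26, 1998 + 97 days = March 3, 1999.
March 3, 1999 is a Wednesday and not a day on which the transfer agent is closed, so no extension applies.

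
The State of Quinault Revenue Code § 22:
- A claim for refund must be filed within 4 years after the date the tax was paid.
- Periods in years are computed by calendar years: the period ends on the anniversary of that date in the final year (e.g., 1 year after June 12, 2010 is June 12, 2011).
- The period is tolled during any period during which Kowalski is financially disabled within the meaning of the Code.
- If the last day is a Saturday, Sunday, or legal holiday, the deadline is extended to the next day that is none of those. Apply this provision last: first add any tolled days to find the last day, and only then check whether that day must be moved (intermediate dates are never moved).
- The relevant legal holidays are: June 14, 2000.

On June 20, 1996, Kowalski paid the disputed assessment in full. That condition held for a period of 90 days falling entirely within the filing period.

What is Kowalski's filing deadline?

4 years after June 20, 1996 is June 20, 2000.
Tolling adds 90 days: June 20, 2000 + 90 days = September 18, 2000.
September 18, 2000 is a Monday and not a legal holiday, so no extension applies.

September 18, 2000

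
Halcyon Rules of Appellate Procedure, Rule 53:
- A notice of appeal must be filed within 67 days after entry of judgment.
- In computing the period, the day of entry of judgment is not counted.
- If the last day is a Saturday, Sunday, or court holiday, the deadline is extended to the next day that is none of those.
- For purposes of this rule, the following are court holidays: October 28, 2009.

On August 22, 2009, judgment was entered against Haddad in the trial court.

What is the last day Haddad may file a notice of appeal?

67 days after August 22, 2009 is October 28, 2009.
October 28, 2009 is a listed holiday. The next qualifying day is October 29, 2009.

October 29, 2009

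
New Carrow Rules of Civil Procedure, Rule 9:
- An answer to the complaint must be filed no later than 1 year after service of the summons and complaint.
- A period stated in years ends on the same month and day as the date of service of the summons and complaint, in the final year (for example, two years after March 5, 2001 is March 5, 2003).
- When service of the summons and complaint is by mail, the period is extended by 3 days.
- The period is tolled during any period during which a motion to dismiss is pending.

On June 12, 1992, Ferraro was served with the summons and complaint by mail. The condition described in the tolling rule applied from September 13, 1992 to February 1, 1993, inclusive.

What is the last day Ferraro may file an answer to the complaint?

November 4, 1993

1 year after June 12, 1992 is June 12, 1993.
Service was by mail, adding 3 days: June 12, 1993 + 3 days = June 15, 1993.
From September 13, 1992 through February 1, 1993 inclusive is 142 days; tolling adds 142 days: June 15, 1993 + 142 days = November 4, 1993.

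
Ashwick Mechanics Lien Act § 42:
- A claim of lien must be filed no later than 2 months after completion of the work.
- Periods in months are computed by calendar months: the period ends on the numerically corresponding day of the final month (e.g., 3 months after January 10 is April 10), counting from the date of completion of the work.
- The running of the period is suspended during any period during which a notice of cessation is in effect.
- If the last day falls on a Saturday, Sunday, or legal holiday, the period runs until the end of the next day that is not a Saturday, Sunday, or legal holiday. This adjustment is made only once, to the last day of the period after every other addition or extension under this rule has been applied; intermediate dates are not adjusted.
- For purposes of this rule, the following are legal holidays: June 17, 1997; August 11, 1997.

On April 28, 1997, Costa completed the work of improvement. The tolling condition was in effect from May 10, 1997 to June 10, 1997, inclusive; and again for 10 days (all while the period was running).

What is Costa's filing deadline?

2 months after April 28, 1997 is June 28, 1997.
From May 10, 1997 through June 10, 1997 inclusive is 32 days; tolling adds 32 days: June 28, 1997 + 32 days = July 30, 1997.
Tolling adds 10 days: July 30, 1997 + 10 days = August 9, 1997.
August 9, 1997 is Saturday; August 10, 1997 is Sunday; August 11, 1997 is a listed holiday. The next qualifying day is August 12, 1997.

August 12, 1997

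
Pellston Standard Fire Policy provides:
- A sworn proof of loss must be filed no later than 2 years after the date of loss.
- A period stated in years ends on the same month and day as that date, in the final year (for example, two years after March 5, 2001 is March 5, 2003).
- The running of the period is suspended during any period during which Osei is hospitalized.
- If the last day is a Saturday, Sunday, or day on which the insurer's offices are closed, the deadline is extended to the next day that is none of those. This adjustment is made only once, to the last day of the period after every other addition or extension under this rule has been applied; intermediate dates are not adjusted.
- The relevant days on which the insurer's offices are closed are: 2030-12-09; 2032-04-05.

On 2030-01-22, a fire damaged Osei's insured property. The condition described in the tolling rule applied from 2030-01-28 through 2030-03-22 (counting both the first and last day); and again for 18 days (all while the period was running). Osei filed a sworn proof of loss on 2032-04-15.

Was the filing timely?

No

2 years after 2030-01-22 is January 22, 2032.
From January 28, 2030 through March 22, 2030 inclusive is 54 days; tolling adds 54 days: January 22, 2032 + 54 days = March 16, 2032.
Tolling adds 18 days: March 16, 2032 + 18 days = April 3, 2032.
April 3, 2032 is Saturday; April 4, 2032 is Sunday; April 5, 2032 is a listed holiday. The next qualifying day is April 6, 2032.
The deadline is April 6, 2032; the filing on April 15, 2032 is after that date.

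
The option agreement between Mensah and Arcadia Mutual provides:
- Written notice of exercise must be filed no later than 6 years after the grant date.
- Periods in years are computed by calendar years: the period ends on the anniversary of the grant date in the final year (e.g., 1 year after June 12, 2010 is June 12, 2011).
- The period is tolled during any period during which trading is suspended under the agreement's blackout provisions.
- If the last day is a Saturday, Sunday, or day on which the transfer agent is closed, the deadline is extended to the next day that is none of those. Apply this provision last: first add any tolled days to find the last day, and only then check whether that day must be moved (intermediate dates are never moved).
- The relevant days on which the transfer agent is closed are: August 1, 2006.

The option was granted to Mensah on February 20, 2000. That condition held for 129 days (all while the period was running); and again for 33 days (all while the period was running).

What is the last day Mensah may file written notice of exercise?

August 2, 2006

6 years after February 20, 2000 is February 20, 2006.
Tolling adds 129 days: February 20, 2006 + 129 days = June 29, 2006.
Tolling adds 33 days: June 29, 2006 + 33 days = August 1, 2006.
August 1, 2006 is a listed holiday. The next qualifying day is August 2, 2006.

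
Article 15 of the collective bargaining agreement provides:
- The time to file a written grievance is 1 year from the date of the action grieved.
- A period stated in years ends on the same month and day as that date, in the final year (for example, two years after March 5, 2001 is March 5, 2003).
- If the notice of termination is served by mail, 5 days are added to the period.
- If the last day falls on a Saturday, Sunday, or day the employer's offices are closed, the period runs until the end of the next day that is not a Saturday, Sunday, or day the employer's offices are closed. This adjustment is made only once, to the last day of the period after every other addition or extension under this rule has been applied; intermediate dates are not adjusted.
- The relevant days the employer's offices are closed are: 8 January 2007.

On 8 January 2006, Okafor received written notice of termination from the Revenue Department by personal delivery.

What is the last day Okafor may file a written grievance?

1 year after 8 January 2006 is January 8, 2007.
Service was not by mail, so no mail extension applies.
January 8, 2007 is a listed holiday. The next qualifying day is January 9, 2007.

January 9, 2007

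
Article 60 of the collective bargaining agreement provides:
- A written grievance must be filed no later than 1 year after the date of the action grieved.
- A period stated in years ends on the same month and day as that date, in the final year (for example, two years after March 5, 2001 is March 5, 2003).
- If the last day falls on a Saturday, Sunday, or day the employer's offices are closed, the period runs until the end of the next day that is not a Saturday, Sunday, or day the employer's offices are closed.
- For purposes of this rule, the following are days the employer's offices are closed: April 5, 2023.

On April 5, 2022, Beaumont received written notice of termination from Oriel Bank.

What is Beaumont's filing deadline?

1 year after April 5, 2022 is April 5, 2023.
April 5, 2023 is a listed holiday. The next qualifying day is April 6, 2023.

April 6, 2023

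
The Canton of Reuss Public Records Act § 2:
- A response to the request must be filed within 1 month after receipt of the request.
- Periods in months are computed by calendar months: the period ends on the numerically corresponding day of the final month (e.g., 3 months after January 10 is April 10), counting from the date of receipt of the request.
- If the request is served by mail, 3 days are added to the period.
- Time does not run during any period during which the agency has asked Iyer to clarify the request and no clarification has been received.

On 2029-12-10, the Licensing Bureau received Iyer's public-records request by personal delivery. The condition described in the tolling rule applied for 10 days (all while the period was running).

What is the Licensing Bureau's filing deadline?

January 20, 2030

1 month after 2029-12-10 is January 10, 2030.
Service was not by mail, so no mail extension applies.
Tolling adds 10 days: January 10, 2030 + 10 days = January 20, 2030.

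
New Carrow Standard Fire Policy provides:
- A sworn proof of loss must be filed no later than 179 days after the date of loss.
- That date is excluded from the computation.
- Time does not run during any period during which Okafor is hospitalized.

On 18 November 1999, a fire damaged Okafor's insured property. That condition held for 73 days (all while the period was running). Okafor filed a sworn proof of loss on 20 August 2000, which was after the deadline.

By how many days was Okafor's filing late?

24 days

179 days after 18 November 1999 is May 15, 2000.
Tolling adds 73 days: May 15, 2000 + 73 days = July 27, 2000.
The deadline is July 27, 2000; from July 27, 2000 to August 20, 2000 is 24 days.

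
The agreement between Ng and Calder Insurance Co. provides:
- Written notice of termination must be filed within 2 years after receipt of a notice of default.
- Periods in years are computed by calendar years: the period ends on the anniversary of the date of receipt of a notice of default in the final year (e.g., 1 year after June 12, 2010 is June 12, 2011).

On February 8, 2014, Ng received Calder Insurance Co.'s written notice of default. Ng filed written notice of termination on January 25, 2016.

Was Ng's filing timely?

2 years after February 8, 2014 is February 8, 2016.
The deadline is February 8, 2016; the filing on January 25, 2016 is on or before that date.

Yes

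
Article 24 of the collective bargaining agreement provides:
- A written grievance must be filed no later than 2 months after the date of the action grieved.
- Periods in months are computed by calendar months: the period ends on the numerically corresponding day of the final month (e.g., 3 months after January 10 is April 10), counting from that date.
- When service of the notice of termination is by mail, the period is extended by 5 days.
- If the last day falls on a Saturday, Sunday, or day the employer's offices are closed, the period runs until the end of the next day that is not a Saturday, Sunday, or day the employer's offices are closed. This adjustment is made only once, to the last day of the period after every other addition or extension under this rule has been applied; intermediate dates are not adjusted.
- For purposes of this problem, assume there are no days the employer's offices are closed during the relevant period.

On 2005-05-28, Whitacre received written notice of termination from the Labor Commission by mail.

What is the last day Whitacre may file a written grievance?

August 2, 2005

2 months after 2005-05-28 is July 28, 2005.
Service was by mail, adding 5 days: July 28, 2005 + 5 days = August 2, 2005.
August 2, 2005 is a Tuesday and not a day the employer's offices are closed, so no extension applies.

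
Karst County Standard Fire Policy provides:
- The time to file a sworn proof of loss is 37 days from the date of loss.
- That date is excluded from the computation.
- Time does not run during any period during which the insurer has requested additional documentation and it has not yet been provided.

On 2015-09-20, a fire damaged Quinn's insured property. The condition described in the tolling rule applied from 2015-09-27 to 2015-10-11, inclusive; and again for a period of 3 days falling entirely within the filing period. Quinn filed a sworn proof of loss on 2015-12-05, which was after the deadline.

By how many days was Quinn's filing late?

21 days

37 days after 2015-09-20 is October 27, 2015.
From September 27, 2015 through October 11, 2015 inclusive is 15 days; tolling adds 15 days: October 27, 2015 + 15 days = November 11, 2015.
Tolling adds 3 days: November 11, 2015 + 3 days = November 14, 2015.
The deadline is November 14, 2015; from November 14, 2015 to December 5, 2015 is 21 days.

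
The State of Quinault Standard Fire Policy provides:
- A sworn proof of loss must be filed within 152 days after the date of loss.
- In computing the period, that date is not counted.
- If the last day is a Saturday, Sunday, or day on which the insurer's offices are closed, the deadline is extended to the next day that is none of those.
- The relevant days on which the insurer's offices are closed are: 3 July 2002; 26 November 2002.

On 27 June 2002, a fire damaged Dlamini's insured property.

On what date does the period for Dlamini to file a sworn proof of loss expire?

November 27, 2002

152 days after 27 June 2002 is November 26, 2002.
November 26, 2002 is a listed holiday. The next qualifying day is November 27, 2002.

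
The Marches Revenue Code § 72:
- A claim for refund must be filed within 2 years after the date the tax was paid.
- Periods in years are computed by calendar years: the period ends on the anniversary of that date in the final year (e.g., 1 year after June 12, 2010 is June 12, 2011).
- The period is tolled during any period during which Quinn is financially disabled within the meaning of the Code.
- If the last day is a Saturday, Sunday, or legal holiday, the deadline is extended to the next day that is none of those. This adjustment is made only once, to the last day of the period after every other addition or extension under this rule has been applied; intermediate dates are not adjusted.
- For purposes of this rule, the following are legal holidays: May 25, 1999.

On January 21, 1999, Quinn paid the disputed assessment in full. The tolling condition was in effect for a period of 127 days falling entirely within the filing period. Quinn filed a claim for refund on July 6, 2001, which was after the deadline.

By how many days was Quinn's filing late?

2 years after January 21, 1999 is January 21, 2001.
Tolling adds 127 days: January 21, 2001 + 127 days = May 28, 2001.
May 28, 2001 is a Monday and not a legal holiday, so no extension applies.
The deadline is May 28, 2001; from May 28, 2001 to July 6, 2001 is 39 days.

39 days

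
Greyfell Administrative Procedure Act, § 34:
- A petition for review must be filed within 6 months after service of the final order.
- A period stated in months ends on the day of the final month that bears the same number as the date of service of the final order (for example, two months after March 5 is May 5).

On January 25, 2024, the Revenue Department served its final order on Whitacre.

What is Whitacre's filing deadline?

July 25, 2024

6 months after January 25, 2024 is July 25, 2024.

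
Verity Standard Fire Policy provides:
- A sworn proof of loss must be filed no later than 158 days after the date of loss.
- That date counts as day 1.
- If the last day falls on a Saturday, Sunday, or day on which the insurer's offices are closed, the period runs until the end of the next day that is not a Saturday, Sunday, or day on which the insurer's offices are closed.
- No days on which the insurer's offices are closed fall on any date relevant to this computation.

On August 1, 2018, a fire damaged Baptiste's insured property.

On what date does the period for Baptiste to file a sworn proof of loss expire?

January 7, 2019

Counting August 1, 2018 as day 1, day 158 is January 5, 2019.
January 5, 2019 is Saturday; January 6, 2019 is Sunday. The next qualifying day is January 7, 2019.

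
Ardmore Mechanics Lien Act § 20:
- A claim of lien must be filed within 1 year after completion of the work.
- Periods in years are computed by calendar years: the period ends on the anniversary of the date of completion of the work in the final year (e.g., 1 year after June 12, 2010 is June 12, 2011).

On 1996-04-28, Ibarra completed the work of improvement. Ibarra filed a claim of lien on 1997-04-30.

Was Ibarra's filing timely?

No

1 year after 1996-04-28 is April 28, 1997.
The deadline is April 28, 1997; the filing on April 30, 1997 is after that date.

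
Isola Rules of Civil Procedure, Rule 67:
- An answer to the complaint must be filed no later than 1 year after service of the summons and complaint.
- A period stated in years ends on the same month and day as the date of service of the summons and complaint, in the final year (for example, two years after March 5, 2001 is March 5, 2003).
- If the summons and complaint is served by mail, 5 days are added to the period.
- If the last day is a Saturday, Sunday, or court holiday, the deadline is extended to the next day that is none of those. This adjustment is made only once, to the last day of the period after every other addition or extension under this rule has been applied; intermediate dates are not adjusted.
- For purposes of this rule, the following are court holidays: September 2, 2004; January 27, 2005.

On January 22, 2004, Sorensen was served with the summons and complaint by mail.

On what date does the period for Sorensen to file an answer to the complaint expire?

January 28, 2005

1 year after January 22, 2004 is January 22, 2005.
Service was by mail, adding 5 days: January 22, 2005 + 5 days = January 27, 2005.
January 27, 2005 is a listed holiday. The next qualifying day is January 28, 2005.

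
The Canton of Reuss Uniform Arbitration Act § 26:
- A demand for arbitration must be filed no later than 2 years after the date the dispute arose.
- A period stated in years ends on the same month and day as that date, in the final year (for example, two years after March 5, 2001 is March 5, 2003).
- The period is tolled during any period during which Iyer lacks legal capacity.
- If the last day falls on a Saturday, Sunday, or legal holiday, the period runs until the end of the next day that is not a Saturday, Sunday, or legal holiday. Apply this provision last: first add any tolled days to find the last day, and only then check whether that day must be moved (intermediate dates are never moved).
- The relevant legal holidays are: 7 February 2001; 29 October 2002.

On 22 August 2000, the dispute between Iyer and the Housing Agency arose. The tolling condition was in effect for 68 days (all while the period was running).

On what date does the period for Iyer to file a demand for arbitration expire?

October 30, 2002

2 years after 22 August 2000 is August 22, 2002.
Tolling adds 68 days: August 22, 2002 + 68 days = October 29, 2002.
October 29, 2002 is a listed holiday. The next qualifying day is October 30, 2002.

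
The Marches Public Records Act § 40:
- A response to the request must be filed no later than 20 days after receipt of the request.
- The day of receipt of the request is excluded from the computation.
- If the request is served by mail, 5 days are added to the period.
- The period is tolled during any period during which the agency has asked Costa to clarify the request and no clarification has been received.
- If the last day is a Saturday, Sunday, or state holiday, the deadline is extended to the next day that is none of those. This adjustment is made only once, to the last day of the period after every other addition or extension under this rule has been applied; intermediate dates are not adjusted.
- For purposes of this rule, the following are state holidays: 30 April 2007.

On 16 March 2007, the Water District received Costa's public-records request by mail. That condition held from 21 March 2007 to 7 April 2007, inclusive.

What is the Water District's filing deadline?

May 1, 2007

20 days after 16 March 2007 is April 5, 2007.
Service was by mail, adding 5 days: April 5, 2007 + 5 days = April 10, 2007.
From March 21, 2007 through April 7, 2007 inclusive is 18 days; tolling adds 18 days: April 10, 2007 + 18 days = April 28, 2007.
April 28, 2007 is Saturday; April 29, 2007 is Sunday; April 30, 2007 is a listed holiday. The next qualifying day is May 1, 2007.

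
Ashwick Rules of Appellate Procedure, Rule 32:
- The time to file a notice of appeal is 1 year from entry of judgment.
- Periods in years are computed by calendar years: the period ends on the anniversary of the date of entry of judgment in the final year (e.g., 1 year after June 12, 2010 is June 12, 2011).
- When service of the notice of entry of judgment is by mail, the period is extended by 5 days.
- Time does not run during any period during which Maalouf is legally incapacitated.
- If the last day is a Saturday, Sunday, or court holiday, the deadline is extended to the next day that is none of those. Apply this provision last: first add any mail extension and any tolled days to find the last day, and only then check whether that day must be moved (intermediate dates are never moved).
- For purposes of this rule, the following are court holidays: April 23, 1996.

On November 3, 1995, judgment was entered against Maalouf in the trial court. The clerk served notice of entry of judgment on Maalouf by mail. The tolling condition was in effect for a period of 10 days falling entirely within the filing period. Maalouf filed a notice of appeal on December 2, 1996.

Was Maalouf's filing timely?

No

1 year after November 3, 1995 is November 3, 1996.
Service was by mail, adding 5 days: November 3, 1996 + 5 days = November 8, 1996.
Tolling adds 10 days: November 8, 1996 + 10 days = November 18, 1996.
November 18, 1996 is a Monday and not a court holiday, so no extension applies.
The deadline is November 18, 1996; the filing on December 2, 1996 is after that date.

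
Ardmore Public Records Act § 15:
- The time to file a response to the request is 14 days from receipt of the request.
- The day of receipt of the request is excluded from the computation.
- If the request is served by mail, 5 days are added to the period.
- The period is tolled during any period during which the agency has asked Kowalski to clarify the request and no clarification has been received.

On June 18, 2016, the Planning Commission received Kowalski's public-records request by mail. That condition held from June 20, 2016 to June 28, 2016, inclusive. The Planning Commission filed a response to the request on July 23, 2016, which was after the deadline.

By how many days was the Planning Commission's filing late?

14 days after June 18, 2016 is July 2, 2016.
Service was by mail, adding 5 days: July 2, 2016 + 5 days = July 7, 2016.
From June 20, 2016 through June 28, 2016 inclusive is 9 days; tolling adds 9 days: July 7, 2016 + 9 days = July 16, 2016.
The deadline is July 16, 2016; from July 16, 2016 to July 23, 2016 is 7 days.

7 days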